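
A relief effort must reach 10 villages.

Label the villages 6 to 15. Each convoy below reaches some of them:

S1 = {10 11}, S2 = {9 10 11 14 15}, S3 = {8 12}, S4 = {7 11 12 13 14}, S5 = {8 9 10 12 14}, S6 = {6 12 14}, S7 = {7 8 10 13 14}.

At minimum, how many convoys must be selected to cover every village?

3

Take {S2, S6, S7}. Their union is {6, 7, 8, 9, 10, 11, 12, 13, 14, 15}, which is all 10 villages.
Only S6 contains 6, so S6 is forced; the remaining 7 villages need at least 2 more convoys (each remaining convoy adds at most 4) — so at least 3 convoys are needed, and 3 is optimal.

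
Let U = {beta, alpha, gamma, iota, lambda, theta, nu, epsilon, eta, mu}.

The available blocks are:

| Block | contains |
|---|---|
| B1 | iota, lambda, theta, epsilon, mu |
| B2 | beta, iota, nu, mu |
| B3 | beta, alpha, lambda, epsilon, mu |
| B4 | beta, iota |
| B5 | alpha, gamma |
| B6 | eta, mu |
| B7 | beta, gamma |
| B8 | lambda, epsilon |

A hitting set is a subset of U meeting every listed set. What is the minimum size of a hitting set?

4

H = {beta, alpha, epsilon, eta} meets every block (each contains at least one member of H), and |H| = 4.
The blocks B4, B5, B6, B8 are pairwise disjoint, so any hitting set needs a separate point for each — at least 4. Hence 4 is optimal.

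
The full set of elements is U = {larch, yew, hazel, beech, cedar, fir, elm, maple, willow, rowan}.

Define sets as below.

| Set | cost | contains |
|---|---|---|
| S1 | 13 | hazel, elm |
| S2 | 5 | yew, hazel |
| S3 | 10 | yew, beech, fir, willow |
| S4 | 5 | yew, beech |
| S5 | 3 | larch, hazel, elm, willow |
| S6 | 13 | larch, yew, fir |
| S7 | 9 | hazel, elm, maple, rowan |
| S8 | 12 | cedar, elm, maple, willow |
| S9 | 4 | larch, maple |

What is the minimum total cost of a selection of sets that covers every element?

S3, S5, S7, S8 together cover every element (S3 ∪ S5 ∪ S7 ∪ S8 = {larch, yew, hazel, beech, cedar, fir, elm, maple, willow, rowan}); total cost 10 + 3 + 9 + 12 = 34.
The greedy pick S5, S4, S9, S7, S3, S8 costs 43; no covering selection beats 34.

34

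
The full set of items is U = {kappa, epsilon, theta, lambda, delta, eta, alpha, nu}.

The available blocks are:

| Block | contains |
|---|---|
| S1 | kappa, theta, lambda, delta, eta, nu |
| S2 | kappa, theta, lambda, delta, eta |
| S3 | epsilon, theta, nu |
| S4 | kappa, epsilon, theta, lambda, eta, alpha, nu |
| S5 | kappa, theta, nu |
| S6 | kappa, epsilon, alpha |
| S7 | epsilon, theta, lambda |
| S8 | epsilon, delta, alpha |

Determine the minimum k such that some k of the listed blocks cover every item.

S1 and S8 cover everything between them: the union {kappa, epsilon, theta, lambda, delta, eta, alpha, nu} is all of U.
No single block has all 8 items (the largest, S4, has 7), so 2 is optimal.

2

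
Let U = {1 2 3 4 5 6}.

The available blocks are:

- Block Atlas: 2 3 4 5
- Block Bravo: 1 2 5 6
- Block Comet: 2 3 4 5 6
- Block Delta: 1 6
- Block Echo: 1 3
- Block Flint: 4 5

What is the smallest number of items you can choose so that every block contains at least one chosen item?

Take H = {1, 4}. Each listed block contains at least one of these, so H is a hitting set of size 2.
The blocks Atlas, Delta are pairwise disjoint, so any hitting set needs a separate item for each — at least 2. Hence 2 is optimal.

2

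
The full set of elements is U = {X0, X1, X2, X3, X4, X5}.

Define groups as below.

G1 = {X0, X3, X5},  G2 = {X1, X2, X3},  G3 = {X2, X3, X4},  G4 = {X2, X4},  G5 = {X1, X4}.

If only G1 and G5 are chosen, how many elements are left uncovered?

1

Union of G1, G5 = {X0, X1, X3, X4, X5}.
Not covered: X2 — 1 element.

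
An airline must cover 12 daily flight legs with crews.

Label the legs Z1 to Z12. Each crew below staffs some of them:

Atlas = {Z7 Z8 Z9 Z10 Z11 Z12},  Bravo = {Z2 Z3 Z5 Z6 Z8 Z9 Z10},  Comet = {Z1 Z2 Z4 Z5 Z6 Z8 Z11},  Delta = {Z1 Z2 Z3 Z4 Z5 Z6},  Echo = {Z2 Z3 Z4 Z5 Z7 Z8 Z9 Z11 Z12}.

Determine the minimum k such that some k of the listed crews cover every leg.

Take {Atlas, Delta}. Their union is {Z1, Z2, Z3, Z4, Z5, Z6, Z7, Z8, Z9, Z10, Z11, Z12}, which is all 12 legs.
No single crew has all 12 legs (the largest, Echo, has 9), so 2 is optimal.

2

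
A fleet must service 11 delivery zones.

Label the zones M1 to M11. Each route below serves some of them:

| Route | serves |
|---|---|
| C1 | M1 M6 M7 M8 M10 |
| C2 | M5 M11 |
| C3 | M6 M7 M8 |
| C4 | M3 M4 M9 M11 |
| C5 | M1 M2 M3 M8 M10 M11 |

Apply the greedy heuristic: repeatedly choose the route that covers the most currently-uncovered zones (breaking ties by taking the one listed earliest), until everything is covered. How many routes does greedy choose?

4

Greedy: pick C5 (covers 6 new) → pick C1 (covers 2 new) → pick C4 (covers 2 new) → pick C2 (covers 1 new). Total picks: 4.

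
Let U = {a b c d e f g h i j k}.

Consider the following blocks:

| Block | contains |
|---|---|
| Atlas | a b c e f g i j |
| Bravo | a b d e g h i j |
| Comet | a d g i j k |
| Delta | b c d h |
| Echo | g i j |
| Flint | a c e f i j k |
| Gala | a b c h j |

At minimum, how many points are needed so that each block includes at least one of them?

2

T = {c, j} meets every block (each contains at least one member of T), and |T| = 2.
The blocks Delta, Echo are pairwise disjoint, so any hitting set needs a separate point for each — at least 2. Hence 2 is optimal.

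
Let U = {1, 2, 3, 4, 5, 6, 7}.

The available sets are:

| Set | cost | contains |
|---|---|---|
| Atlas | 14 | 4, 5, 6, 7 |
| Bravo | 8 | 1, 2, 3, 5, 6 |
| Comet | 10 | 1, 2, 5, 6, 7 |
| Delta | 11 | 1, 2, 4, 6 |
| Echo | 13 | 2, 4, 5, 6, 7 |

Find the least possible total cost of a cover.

Bravo, Echo together cover every element (Bravo ∪ Echo = {1, 2, 3, 4, 5, 6, 7}); total cost 8 + 13 = 21.
No covering selection has total cost below 21.

21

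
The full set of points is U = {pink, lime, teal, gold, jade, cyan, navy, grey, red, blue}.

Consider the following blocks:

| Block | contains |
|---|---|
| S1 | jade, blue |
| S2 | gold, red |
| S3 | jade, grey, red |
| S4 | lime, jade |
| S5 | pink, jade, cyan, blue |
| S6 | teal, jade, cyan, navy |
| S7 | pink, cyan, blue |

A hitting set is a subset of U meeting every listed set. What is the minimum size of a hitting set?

3

The 3 points {jade, red, blue} hit every block.
The blocks S2, S4, S7 are pairwise disjoint, so any hitting set needs a separate point for each — at least 3. Hence 3 is optimal.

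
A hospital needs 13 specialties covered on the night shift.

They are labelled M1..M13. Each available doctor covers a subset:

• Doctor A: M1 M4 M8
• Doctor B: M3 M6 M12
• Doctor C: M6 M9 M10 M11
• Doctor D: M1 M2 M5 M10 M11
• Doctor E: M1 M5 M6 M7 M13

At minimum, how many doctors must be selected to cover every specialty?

Take {A, B, C, D, E}. Their union is {M1, M2, M3, M4, M5, M6, M7, M8, M9, M10, M11, M12, M13}, which is all 13 specialties.
No 4 of the 5 doctors cover everything (all 5 combinations miss at least one specialty), so 5 is optimal.

5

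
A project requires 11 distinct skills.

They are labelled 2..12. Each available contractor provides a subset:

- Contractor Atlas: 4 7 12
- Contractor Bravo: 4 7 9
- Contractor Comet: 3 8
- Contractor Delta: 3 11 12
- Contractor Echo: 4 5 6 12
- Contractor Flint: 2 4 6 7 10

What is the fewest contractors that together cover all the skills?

5

Take {Bravo, Comet, Delta, Echo, Flint}. Their union is {2, 3, 4, 5, 6, 7, 8, 9, 10, 11, 12}, which is all 11 skills.
No 4 of the 6 contractors cover everything (all 15 combinations miss at least one skill), so 5 is optimal.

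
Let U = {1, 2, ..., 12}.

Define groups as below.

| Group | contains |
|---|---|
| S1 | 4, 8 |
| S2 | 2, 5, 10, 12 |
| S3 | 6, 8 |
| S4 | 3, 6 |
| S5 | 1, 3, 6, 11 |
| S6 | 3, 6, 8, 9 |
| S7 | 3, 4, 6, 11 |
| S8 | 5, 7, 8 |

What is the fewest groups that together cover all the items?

S1, S2, S5, S6, and S8 cover everything between them: the union {1, 2, 3, 4, 5, 6, 7, 8, 9, 10, 11, 12} is all of U.
No 4 of the 8 groups cover everything (all 70 combinations miss at least one item), so 5 is optimal.

5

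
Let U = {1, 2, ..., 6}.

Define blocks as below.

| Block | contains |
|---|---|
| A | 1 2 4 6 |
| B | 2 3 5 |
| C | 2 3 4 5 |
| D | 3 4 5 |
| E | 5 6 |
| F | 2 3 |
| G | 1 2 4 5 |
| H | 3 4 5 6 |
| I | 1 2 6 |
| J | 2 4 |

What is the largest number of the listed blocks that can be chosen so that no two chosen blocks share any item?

2

E, J are pairwise disjoint (E={5,6}; J={2,4}).
Every remaining block overlaps one of these, and no 3 of the listed blocks are pairwise disjoint, so 2 is the maximum.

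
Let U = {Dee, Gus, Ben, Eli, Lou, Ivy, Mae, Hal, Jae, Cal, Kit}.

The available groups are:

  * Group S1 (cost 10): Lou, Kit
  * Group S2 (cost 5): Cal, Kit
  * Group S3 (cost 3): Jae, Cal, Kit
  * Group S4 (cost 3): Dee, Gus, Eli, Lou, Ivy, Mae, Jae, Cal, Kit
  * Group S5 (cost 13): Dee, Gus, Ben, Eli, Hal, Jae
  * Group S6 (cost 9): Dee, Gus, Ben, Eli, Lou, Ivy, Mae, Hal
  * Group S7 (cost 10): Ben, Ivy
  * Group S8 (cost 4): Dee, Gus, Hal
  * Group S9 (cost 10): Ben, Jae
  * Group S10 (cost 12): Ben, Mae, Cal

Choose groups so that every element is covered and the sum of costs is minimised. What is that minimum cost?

S4, S6 together cover every element (S4 ∪ S6 = {Dee, Gus, Ben, Eli, Lou, Ivy, Mae, Hal, Jae, Cal, Kit}); total cost 3 + 9 = 12.
The greedy pick S4, S8, S6 costs 16; no covering selection beats 12.

12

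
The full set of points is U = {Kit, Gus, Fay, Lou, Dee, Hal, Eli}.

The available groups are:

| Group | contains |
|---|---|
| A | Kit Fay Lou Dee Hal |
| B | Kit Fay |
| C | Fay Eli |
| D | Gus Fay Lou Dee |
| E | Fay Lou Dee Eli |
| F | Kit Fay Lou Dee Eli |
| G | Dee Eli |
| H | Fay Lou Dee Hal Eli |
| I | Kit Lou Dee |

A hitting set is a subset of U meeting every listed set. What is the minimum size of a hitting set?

T = {Fay, Dee} meets every group (each contains at least one member of T), and |T| = 2.
The groups C, I are pairwise disjoint, so any hitting set needs a separate point for each — at least 2. Hence 2 is optimal.

2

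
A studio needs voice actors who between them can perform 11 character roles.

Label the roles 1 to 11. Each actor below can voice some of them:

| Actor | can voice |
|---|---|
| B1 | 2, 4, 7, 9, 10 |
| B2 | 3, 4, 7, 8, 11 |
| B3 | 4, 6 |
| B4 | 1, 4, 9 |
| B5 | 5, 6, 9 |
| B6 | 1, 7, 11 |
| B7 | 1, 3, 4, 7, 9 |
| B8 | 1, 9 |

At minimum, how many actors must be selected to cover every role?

B1 and B2 and B4 and B5 together: B1 ∪ B2 ∪ B4 ∪ B5 = {1, 2, 3, 4, 5, 6, 7, 8, 9, 10, 11} — every role is covered.
No 3 of the 8 actors cover everything (all 56 combinations miss at least one role), so 4 is optimal.

4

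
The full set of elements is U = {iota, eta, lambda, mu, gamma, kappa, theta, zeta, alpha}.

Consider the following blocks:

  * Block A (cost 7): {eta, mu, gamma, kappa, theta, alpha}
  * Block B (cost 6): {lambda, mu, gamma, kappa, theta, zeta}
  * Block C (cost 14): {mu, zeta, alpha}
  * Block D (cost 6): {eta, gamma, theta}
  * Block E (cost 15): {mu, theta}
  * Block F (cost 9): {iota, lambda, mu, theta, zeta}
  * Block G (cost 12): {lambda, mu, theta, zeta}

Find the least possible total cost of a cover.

16

A, F together cover every element (A ∪ F = {iota, eta, lambda, mu, gamma, kappa, theta, zeta, alpha}); total cost 7 + 9 = 16.
The greedy pick B, A, F costs 22; no covering selection beats 16.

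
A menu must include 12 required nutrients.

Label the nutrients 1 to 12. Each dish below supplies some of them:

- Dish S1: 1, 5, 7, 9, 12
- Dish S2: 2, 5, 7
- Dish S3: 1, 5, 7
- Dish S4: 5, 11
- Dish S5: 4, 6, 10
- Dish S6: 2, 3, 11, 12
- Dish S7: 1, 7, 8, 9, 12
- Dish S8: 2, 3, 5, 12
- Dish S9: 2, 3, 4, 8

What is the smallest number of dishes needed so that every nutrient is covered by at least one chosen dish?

S4 and S5 and S7 and S9 together: S4 ∪ S5 ∪ S7 ∪ S9 = {1, 2, 3, 4, 5, 6, 7, 8, 9, 10, 11, 12} — every nutrient is covered.
No 3 of the 9 dishes cover everything (all 84 combinations miss at least one nutrient), so 4 is optimal.

4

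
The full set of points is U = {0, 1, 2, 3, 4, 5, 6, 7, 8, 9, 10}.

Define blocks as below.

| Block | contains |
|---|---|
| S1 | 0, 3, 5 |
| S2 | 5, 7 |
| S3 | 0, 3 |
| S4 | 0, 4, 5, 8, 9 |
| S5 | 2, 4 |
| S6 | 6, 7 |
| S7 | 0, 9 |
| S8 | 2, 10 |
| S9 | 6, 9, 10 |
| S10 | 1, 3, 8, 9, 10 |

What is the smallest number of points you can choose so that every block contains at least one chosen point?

H = {0, 4, 7, 10} meets every block (each contains at least one member of H), and |H| = 4.
The blocks S2, S3, S5, S9 are pairwise disjoint, so any hitting set needs a separate point for each — at least 4. Hence 4 is optimal.

4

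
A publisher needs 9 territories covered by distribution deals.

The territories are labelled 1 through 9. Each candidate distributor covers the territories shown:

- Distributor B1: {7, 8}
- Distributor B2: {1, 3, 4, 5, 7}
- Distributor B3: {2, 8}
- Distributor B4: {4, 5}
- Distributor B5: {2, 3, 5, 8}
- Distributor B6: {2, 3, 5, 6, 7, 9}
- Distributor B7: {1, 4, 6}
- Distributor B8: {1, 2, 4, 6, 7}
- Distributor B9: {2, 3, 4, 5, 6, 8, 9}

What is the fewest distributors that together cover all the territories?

2

B8 and B9 together: B8 ∪ B9 = {1, 2, 3, 4, 5, 6, 7, 8, 9} — every territory is covered.
No single distributor has all 9 territories (the largest, B9, has 7), so 2 is optimal.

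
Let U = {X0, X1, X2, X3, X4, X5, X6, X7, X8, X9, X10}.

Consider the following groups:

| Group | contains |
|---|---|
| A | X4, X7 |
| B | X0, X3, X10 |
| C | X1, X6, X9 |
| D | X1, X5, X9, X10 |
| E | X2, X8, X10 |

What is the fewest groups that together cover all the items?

5

A and B and C and D and E together: A ∪ B ∪ C ∪ D ∪ E = {X0, X1, X2, X3, X4, X5, X6, X7, X8, X9, X10} — every item is covered.
Only D contains X5, so D is forced; the remaining 7 items need at least 4 more groups (each remaining group adds at most 2) — so at least 5 groups are needed, and 5 is optimal.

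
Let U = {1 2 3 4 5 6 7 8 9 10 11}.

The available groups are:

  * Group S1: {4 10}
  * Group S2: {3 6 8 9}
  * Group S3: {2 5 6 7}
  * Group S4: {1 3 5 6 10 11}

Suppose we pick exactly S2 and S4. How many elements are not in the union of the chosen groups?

3

Union of S2, S4 = {1, 3, 5, 6, 8, 9, 10, 11}.
Not covered: 2, 4, 7 — 3 elements.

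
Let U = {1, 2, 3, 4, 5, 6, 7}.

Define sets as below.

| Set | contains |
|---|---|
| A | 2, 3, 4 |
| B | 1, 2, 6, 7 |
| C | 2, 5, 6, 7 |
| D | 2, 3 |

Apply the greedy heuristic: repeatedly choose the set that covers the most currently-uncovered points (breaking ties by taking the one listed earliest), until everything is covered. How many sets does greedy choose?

Greedy: pick B (covers 4 new) → pick A (covers 2 new) → pick C (covers 1 new). Total picks: 3.

3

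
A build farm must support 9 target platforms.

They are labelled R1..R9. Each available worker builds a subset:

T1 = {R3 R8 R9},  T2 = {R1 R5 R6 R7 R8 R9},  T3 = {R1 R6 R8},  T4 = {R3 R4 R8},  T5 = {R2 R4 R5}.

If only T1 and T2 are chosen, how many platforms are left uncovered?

2

Union of T1, T2 = {R1, R3, R5, R6, R7, R8, R9}.
Not covered: R2, R4 — 2 platforms.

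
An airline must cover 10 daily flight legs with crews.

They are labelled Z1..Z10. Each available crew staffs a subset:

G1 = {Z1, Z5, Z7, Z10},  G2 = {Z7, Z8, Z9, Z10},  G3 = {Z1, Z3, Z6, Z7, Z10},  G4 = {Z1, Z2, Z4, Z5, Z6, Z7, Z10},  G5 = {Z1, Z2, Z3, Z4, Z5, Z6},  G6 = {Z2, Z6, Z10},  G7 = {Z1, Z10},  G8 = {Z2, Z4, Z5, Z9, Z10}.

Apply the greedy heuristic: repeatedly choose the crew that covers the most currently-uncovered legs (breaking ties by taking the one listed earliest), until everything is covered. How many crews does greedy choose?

3

Greedy: pick G4 (covers 7 new) → pick G2 (covers 2 new) → pick G3 (covers 1 new). Total picks: 3.
(The true minimum cover uses only 2 crews, so greedy is not optimal here.)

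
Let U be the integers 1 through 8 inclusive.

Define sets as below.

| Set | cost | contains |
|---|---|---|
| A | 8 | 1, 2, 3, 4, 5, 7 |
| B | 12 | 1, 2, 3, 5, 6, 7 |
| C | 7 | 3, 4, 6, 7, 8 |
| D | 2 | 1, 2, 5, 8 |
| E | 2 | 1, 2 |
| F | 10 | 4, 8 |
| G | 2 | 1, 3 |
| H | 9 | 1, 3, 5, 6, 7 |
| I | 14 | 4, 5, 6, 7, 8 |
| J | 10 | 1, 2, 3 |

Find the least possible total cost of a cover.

9

C, D together cover every point (C ∪ D = {1, 2, 3, 4, 5, 6, 7, 8}); total cost 7 + 2 = 9.
No covering selection has total cost below 9.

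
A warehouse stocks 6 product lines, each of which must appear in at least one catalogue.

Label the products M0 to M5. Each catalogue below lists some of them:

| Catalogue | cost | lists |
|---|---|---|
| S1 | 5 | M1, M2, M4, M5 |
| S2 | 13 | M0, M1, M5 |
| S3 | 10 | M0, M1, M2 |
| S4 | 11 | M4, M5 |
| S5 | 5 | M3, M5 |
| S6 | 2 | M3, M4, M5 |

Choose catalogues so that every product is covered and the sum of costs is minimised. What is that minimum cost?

12

S3, S6 together cover every product (S3 ∪ S6 = {M0, M1, M2, M3, M4, M5}); total cost 10 + 2 = 12.
The greedy pick S6, S1, S3 costs 17; no covering selection beats 12.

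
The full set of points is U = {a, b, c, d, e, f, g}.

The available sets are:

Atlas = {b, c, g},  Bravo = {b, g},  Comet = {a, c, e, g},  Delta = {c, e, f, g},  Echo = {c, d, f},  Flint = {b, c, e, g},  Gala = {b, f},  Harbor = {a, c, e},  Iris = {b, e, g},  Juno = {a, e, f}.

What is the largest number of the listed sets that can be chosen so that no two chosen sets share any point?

2

Bravo, Juno are pairwise disjoint (Bravo={b,g}; Juno={a,e,f}).
Every remaining set overlaps one of these, and no 3 of the listed sets are pairwise disjoint, so 2 is the maximum.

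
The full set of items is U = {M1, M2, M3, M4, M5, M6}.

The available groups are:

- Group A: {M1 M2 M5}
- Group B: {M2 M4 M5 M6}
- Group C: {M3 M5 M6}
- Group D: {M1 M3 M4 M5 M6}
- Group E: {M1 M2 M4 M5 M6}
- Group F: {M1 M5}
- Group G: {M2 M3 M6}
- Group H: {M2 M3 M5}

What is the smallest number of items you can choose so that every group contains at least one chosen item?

T = {M5, M6} meets every group (each contains at least one member of T), and |T| = 2.
The groups F, G are pairwise disjoint, so any hitting set needs a separate item for each — at least 2. Hence 2 is optimal.

2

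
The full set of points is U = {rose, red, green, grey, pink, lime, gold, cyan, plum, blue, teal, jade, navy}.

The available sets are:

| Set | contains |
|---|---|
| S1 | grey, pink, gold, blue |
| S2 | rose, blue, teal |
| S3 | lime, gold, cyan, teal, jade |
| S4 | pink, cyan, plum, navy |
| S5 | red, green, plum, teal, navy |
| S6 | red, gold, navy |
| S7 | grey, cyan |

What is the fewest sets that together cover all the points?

4

S1, S2, S3, and S5 cover everything between them: the union {rose, red, green, grey, pink, lime, gold, cyan, plum, blue, teal, jade, navy} is all of U.
Only S2 contains rose, so S2 is forced; the remaining 10 points need at least 3 more sets (each remaining set adds at most 4) — so at least 4 sets are needed, and 4 is optimal.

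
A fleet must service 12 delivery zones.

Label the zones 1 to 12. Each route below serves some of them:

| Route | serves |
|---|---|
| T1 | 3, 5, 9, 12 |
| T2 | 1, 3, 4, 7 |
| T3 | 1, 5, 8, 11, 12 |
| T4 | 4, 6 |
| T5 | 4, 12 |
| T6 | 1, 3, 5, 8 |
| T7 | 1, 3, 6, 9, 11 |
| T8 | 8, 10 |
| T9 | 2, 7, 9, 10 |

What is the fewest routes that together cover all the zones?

T1 and T3 and T4 and T9 together: T1 ∪ T3 ∪ T4 ∪ T9 = {1, 2, 3, 4, 5, 6, 7, 8, 9, 10, 11, 12} — every zone is covered.
No 3 of the 9 routes cover everything (all 84 combinations miss at least one zone), so 4 is optimal.

4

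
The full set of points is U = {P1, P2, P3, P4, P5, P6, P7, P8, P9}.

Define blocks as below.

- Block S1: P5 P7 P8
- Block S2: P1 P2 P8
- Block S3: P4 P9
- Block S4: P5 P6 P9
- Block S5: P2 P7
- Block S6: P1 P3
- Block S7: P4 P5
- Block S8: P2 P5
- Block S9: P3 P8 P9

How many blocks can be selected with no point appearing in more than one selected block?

3

S5, S6, S7 are pairwise disjoint (S5={P2,P7}; S6={P1,P3}; S7={P4,P5}).
Every remaining block overlaps one of these, and no 4 of the listed blocks are pairwise disjoint, so 3 is the maximum.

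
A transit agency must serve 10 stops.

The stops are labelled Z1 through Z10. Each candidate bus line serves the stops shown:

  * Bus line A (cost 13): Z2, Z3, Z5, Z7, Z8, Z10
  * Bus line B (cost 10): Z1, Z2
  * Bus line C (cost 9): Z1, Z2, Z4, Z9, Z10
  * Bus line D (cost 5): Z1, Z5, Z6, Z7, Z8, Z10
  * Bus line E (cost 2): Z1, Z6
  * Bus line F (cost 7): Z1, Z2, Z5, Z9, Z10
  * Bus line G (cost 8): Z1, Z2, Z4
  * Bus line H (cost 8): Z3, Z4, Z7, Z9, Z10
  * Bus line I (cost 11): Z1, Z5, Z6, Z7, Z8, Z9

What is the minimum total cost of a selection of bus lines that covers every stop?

20

D, F, H together cover every stop (D ∪ F ∪ H = {Z1, Z2, Z3, Z4, Z5, Z6, Z7, Z8, Z9, Z10}); total cost 5 + 7 + 8 = 20.
No covering selection has total cost below 20.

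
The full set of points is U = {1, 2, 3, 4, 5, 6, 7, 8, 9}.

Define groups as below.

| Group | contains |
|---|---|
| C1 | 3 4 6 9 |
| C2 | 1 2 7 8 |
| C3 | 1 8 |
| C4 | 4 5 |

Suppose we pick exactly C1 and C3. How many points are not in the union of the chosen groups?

3

Union of C1, C3 = {1, 3, 4, 6, 8, 9}.
Not covered: 2, 5, 7 — 3 points.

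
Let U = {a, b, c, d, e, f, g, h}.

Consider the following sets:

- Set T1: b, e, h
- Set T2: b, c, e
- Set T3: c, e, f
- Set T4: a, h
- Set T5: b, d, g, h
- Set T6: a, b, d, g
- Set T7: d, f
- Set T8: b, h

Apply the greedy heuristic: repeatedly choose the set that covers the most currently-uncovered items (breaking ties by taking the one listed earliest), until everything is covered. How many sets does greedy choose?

Greedy: pick T5 (covers 4 new) → pick T3 (covers 3 new) → pick T4 (covers 1 new). Total picks: 3.

3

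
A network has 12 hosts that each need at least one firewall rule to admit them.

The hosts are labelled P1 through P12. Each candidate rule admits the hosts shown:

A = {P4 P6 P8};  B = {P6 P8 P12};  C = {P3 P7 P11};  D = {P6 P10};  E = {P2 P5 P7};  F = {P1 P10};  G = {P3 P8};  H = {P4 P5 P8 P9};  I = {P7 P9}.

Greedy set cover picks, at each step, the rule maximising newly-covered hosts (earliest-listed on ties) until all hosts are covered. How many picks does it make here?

5

Greedy: pick H (covers 4 new) → pick C (covers 3 new) → pick B (covers 2 new) → pick F (covers 2 new) → pick E (covers 1 new). Total picks: 5.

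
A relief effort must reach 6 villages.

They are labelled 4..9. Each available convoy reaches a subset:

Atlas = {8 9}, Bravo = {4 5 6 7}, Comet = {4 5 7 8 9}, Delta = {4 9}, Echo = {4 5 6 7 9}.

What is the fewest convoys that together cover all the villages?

2

Atlas and Echo together: Atlas ∪ Echo = {4, 5, 6, 7, 8, 9} — every village is covered.
No single convoy has all 6 villages (the largest, Comet, has 5), so 2 is optimal.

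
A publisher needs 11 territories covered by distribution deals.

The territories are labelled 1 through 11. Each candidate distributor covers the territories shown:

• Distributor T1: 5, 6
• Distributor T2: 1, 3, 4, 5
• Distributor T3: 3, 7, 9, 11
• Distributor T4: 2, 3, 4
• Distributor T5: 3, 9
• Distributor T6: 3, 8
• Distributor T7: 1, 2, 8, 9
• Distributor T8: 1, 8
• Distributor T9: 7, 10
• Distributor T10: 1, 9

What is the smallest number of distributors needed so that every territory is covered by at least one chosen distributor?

Take {T1, T3, T4, T8, T9}. Their union is {1, 2, 3, 4, 5, 6, 7, 8, 9, 10, 11}, which is all 11 territories.
No 4 of the 10 distributors cover everything (all 210 combinations miss at least one territory), so 5 is optimal.

5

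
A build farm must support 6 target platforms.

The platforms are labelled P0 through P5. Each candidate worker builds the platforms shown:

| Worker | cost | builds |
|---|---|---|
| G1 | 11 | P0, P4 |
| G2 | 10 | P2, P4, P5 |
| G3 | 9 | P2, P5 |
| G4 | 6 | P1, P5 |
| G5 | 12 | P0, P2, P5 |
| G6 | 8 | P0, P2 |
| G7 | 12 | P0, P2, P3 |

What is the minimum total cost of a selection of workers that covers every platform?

G2, G4, G7 together cover every platform (G2 ∪ G4 ∪ G7 = {P0, P1, P2, P3, P4, P5}); total cost 10 + 6 + 12 = 28.
The greedy pick G4, G6, G2, G7 costs 36; no covering selection beats 28.

28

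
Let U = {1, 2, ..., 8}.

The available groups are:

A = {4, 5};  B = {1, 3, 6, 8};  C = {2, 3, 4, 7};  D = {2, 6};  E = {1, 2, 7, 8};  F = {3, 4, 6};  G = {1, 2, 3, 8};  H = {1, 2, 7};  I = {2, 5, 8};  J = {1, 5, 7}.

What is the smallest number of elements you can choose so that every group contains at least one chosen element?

The 3 elements {2, 3, 5} hit every group.
No choice of 2 elements meets every group, so 3 is the minimum.

3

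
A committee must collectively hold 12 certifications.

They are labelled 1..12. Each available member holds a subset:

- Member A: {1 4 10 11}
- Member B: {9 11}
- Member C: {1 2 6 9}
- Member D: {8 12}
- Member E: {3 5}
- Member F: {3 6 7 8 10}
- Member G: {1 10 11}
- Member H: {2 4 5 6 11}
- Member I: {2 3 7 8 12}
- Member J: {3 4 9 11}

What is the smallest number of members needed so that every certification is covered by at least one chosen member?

Take {C, D, F, H}. Their union is {1, 2, 3, 4, 5, 6, 7, 8, 9, 10, 11, 12}, which is all 12 certifications.
No 3 of the 10 members cover everything (all 120 combinations miss at least one certification), so 4 is optimal.

4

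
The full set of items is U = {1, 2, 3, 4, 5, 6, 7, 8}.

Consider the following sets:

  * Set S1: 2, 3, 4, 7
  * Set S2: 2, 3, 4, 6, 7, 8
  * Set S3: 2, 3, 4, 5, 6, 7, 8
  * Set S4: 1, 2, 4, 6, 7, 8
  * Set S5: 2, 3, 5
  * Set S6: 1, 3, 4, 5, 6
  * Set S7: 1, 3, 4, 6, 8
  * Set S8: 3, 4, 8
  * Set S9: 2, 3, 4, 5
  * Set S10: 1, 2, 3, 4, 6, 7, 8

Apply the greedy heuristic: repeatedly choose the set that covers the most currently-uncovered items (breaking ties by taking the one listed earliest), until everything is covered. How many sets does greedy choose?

2

Greedy: pick S3 (covers 7 new) → pick S4 (covers 1 new). Total picks: 2.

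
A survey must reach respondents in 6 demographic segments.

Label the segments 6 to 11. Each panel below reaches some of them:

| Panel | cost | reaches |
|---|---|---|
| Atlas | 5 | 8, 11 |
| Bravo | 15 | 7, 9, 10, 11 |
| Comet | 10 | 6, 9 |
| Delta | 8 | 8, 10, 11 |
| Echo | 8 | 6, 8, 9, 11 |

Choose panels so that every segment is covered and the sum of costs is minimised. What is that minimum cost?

Bravo, Echo together cover every segment (Bravo ∪ Echo = {6, 7, 8, 9, 10, 11}); total cost 15 + 8 = 23.
No covering selection has total cost below 23.

23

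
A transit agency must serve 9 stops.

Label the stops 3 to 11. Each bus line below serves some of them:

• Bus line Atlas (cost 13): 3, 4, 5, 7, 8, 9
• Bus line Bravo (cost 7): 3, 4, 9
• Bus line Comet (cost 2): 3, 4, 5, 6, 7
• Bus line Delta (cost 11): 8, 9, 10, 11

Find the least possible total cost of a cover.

13

Comet, Delta together cover every stop (Comet ∪ Delta = {3, 4, 5, 6, 7, 8, 9, 10, 11}); total cost 2 + 11 = 13.
No covering selection has total cost below 13.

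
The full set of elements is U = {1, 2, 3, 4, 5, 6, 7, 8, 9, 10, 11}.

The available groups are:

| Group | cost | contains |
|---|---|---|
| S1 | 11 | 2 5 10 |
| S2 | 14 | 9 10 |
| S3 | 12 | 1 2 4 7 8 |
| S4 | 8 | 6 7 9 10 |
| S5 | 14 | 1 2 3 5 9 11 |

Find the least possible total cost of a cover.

34

S3, S4, S5 together cover every element (S3 ∪ S4 ∪ S5 = {1, 2, 3, 4, 5, 6, 7, 8, 9, 10, 11}); total cost 12 + 8 + 14 = 34.
No covering selection has total cost below 34.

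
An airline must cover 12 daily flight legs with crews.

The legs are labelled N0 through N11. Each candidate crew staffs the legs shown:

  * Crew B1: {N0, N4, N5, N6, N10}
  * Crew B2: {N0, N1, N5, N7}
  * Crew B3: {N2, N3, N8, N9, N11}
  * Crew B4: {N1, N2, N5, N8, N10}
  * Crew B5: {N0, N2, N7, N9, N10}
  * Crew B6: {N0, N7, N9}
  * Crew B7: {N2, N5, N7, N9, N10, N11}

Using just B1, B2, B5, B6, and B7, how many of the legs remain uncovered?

Union of B1, B2, B5, B6, B7 = {N0, N1, N2, N4, N5, N6, N7, N9, N10, N11}.
Not covered: N3, N8 — 2 legs.

2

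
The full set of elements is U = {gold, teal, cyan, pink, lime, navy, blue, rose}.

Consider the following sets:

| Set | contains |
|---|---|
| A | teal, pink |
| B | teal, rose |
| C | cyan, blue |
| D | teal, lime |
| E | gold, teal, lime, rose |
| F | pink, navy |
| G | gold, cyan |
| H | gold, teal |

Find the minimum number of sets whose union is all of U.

3

C, E, and F cover everything between them: the union {gold, teal, cyan, pink, lime, navy, blue, rose} is all of U.
Only F contains navy, so F is forced; the remaining 6 elements need at least 2 more sets (each remaining set adds at most 4) — so at least 3 sets are needed, and 3 is optimal.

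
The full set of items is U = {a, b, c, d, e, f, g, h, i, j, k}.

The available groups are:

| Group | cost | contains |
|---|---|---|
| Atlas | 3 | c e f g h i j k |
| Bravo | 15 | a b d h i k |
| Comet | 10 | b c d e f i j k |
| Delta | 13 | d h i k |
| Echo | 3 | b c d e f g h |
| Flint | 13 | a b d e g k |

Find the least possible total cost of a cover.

Atlas, Flint together cover every item (Atlas ∪ Flint = {a, b, c, d, e, f, g, h, i, j, k}); total cost 3 + 13 = 16.
The greedy pick Atlas, Echo, Flint costs 19; no covering selection beats 16.

16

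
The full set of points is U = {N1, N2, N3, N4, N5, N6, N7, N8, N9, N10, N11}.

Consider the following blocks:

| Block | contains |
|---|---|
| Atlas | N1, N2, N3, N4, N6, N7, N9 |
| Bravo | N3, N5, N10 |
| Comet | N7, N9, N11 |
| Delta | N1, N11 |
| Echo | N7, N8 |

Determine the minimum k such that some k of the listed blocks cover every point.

4

Take {Atlas, Bravo, Comet, Echo}. Their union is {N1, N2, N3, N4, N5, N6, N7, N8, N9, N10, N11}, which is all 11 points.
No 3 of the 5 blocks cover everything (all 10 combinations miss at least one point), so 4 is optimal.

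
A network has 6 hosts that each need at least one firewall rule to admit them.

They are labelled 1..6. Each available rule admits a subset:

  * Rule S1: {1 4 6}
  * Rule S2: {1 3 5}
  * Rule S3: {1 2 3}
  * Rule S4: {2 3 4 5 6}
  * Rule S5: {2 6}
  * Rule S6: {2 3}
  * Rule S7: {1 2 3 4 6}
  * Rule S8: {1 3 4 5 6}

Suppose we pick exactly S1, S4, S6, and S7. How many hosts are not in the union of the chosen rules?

Union of S1, S4, S6, S7 = {1, 2, 3, 4, 5, 6} — that's every host, so 0 are uncovered.

0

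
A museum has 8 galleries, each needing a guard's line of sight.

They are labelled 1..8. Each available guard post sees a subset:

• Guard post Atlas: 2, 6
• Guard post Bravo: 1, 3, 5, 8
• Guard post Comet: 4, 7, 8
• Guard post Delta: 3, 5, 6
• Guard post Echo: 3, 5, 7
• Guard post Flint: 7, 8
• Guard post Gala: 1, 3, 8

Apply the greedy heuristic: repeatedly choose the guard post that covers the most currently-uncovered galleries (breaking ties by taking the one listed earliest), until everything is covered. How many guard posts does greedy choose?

Greedy: pick Bravo (covers 4 new) → pick Atlas (covers 2 new) → pick Comet (covers 2 new). Total picks: 3.

3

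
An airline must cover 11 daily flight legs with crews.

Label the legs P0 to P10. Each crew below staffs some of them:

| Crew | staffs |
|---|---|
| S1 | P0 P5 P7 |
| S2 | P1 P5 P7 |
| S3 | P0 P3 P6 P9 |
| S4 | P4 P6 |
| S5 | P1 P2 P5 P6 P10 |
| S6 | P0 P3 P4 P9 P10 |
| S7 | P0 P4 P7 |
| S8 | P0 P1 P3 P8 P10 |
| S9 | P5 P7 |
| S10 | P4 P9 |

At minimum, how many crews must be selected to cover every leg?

4

Take {S5, S8, S9, S10}. Their union is {P0, P1, P2, P3, P4, P5, P6, P7, P8, P9, P10}, which is all 11 legs.
No 3 of the 10 crews cover everything (all 120 combinations miss at least one leg), so 4 is optimal.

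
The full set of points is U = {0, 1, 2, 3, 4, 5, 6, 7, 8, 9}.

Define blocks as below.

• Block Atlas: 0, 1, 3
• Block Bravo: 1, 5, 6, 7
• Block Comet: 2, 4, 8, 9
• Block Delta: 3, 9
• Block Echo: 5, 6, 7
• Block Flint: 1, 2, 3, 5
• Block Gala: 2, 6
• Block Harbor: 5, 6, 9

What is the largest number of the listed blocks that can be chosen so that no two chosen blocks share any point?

Atlas, Comet, Echo are pairwise disjoint (Atlas={0,1,3}; Comet={2,4,8,9}; Echo={5,6,7}).
Every remaining block overlaps one of these, and no 4 of the listed blocks are pairwise disjoint, so 3 is the maximum.

3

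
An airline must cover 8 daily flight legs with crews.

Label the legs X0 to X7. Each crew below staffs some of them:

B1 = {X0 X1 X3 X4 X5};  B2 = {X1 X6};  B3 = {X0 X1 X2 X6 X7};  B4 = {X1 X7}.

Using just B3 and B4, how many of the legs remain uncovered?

3

Union of B3, B4 = {X0, X1, X2, X6, X7}.
Not covered: X3, X4, X5 — 3 legs.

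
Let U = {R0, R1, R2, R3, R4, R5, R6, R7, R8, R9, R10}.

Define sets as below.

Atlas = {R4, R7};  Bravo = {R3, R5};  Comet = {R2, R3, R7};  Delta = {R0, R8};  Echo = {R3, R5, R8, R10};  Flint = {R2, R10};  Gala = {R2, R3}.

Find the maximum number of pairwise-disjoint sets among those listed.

4

Atlas, Bravo, Delta, Flint are pairwise disjoint (Atlas={R4,R7}; Bravo={R3,R5}; Delta={R0,R8}; Flint={R2,R10}).
Every remaining set overlaps one of these, and no 5 of the listed sets are pairwise disjoint, so 4 is the maximum.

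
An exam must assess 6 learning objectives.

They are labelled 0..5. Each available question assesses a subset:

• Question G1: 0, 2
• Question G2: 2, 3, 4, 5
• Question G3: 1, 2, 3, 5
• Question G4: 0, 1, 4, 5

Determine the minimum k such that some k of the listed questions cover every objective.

2

G3 and G4 together: G3 ∪ G4 = {0, 1, 2, 3, 4, 5} — every objective is covered.
No single question has all 6 objectives (the largest, G2, has 4), so 2 is optimal.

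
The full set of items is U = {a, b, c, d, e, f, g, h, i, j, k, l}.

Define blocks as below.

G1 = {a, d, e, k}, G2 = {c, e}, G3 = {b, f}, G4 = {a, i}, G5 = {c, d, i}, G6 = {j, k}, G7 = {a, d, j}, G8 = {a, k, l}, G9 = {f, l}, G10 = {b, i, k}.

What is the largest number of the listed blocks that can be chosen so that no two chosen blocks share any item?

4

G2, G7, G9, G10 are pairwise disjoint (G2={c,e}; G7={a,d,j}; G9={f,l}; G10={b,i,k}).
Every remaining block overlaps one of these, and no 5 of the listed blocks are pairwise disjoint, so 4 is the maximum.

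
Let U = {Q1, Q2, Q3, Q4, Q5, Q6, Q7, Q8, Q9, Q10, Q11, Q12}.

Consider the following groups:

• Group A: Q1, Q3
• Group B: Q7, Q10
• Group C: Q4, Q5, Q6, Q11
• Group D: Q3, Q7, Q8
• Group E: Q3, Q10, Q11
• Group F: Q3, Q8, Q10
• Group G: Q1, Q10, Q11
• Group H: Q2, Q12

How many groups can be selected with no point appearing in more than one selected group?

A, B, C, H are pairwise disjoint (A={Q1,Q3}; B={Q7,Q10}; C={Q4,Q5,Q6,Q11}; H={Q2,Q12}).
Every remaining group overlaps one of these, and no 5 of the listed groups are pairwise disjoint, so 4 is the maximum.

4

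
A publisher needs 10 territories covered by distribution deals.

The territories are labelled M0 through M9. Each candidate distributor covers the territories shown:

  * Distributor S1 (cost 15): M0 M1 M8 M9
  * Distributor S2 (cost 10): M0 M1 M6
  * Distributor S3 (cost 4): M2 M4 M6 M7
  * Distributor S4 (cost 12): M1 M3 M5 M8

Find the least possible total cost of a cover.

S1, S3, S4 together cover every territory (S1 ∪ S3 ∪ S4 = {M0, M1, M2, M3, M4, M5, M6, M7, M8, M9}); total cost 15 + 4 + 12 = 31.
No covering selection has total cost below 31.

31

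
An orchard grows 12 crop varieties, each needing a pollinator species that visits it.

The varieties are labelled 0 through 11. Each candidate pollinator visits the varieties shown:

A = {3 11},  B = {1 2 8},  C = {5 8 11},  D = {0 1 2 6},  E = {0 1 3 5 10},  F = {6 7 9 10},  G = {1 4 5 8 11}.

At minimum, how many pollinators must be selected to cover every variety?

Take {B, E, F, G}. Their union is {0, 1, 2, 3, 4, 5, 6, 7, 8, 9, 10, 11}, which is all 12 varieties.
No 3 of the 7 pollinators cover everything (all 35 combinations miss at least one variety), so 4 is optimal.

4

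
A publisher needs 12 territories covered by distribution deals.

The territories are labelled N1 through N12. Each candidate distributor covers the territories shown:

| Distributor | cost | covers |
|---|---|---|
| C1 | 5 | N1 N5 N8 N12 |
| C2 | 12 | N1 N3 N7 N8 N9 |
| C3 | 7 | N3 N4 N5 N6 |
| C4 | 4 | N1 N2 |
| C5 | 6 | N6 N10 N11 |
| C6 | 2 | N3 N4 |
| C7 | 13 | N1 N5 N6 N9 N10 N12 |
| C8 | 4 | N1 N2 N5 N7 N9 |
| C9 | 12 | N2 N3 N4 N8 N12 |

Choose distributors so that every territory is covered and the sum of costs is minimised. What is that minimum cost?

C1, C5, C6, C8 together cover every territory (C1 ∪ C5 ∪ C6 ∪ C8 = {N1, N2, N3, N4, N5, N6, N7, N8, N9, N10, N11, N12}); total cost 5 + 6 + 2 + 4 = 17.
No covering selection has total cost below 17.

17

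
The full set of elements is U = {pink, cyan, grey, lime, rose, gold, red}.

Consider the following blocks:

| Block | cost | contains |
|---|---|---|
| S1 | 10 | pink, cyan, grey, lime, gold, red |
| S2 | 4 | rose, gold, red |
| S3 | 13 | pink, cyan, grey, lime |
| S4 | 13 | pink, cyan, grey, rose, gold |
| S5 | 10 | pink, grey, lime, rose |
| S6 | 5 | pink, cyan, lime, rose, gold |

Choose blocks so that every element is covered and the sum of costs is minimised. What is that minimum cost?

14

S1, S2 together cover every element (S1 ∪ S2 = {pink, cyan, grey, lime, rose, gold, red}); total cost 10 + 4 = 14.
The greedy pick S6, S2, S1 costs 19; no covering selection beats 14.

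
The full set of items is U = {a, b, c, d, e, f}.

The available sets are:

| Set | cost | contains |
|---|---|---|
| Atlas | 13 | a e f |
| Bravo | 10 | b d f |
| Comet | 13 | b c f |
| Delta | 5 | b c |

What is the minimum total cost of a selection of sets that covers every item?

28

Atlas, Bravo, Delta together cover every item (Atlas ∪ Bravo ∪ Delta = {a, b, c, d, e, f}); total cost 13 + 10 + 5 = 28.
No covering selection has total cost below 28.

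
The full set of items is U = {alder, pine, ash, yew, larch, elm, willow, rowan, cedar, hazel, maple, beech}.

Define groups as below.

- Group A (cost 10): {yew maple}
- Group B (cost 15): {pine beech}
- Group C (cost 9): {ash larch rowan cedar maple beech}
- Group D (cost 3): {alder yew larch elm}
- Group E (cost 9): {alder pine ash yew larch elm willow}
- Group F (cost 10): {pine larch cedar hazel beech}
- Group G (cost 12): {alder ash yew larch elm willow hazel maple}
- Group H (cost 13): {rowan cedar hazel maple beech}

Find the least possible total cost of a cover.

E, H together cover every item (E ∪ H = {alder, pine, ash, yew, larch, elm, willow, rowan, cedar, hazel, maple, beech}); total cost 9 + 13 = 22.
The greedy pick D, C, E, F costs 31; no covering selection beats 22.

22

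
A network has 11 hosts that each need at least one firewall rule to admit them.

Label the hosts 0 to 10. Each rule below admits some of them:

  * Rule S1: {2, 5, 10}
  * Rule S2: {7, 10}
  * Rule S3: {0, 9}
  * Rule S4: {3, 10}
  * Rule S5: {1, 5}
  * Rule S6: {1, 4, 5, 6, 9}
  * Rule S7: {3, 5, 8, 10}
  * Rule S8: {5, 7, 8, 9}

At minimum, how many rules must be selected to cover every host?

5

S1 and S3 and S4 and S6 and S8 together: S1 ∪ S3 ∪ S4 ∪ S6 ∪ S8 = {0, 1, 2, 3, 4, 5, 6, 7, 8, 9, 10} — every host is covered.
No 4 of the 8 rules cover everything (all 70 combinations miss at least one host), so 5 is optimal.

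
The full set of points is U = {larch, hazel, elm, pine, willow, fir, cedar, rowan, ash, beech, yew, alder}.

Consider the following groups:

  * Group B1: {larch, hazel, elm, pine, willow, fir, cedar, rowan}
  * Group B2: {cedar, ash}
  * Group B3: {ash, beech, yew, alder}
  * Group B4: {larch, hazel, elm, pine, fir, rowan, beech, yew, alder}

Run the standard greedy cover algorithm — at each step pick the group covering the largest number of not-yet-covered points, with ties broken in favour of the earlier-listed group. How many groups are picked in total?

3

Greedy: pick B4 (covers 9 new) → pick B1 (covers 2 new) → pick B2 (covers 1 new). Total picks: 3.
(The true minimum cover uses only 2 groups, so greedy is not optimal here.)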